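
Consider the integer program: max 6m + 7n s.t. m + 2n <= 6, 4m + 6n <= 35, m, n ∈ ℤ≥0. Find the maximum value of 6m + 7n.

36

(m,n)=(6,0): 1·6+2·0=6≤6, 4·6+6·0=24≤35, objective 36.
(m,n)=(5,0): 1·5+2·0=5≤6, 4·5+6·0=20≤35, objective 30.
The best lattice point is (6,0), giving 36.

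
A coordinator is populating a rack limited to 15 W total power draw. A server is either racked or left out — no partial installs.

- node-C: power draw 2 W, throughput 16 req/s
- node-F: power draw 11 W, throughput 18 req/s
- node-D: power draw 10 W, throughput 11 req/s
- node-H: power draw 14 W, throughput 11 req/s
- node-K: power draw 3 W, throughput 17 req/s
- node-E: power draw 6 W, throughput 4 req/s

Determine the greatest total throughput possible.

node-C + node-D + node-K: power draw 2 + 10 + 3 = 15 ≤ 15, throughput 16 + 11 + 17 = 44.
node-C + node-K + node-E: power draw 2 + 3 + 6 = 11 ≤ 15, throughput 16 + 17 + 4 = 37.
Best is node-C, node-D, and node-K with total throughput 44.

44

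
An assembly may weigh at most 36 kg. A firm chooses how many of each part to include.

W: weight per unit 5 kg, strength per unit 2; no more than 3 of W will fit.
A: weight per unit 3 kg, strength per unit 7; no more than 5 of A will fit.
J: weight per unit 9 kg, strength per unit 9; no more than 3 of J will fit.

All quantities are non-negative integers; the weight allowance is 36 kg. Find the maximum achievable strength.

This is a bounded integer knapsack.
Take 5×A and 2×J: weight 33 ≤ 36, strength 5·7 + 2·9 = 53.
A has the best ratio (7/3) and is taken to its limit of 5; remaining capacity is filled optimally with the others.

53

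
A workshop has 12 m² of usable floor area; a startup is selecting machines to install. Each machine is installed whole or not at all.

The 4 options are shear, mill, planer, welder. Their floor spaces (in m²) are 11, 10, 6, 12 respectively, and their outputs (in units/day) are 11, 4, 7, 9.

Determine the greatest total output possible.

Allowing fractional choices, the relaxed optimum would be about 13.0, but machines are indivisible.
shear: floor space 11 ≤ 12, output 11.
welder: floor space 12 ≤ 12, output 9.
Best is shear with total output 11.

11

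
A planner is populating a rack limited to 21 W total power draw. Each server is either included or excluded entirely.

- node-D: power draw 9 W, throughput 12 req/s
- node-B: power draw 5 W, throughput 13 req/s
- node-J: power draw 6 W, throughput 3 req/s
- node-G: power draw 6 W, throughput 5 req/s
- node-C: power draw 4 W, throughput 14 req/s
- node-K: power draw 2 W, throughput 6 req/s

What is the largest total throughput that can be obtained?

This is a 0-1 knapsack instance.
Allowing fractional choices, the relaxed optimum would be about 45.8, but servers are indivisible.
node-D + node-B + node-C + node-K: power draw 9 + 5 + 4 + 2 = 20 ≤ 21, throughput 12 + 13 + 14 + 6 = 45.
node-D + node-B + node-C: power draw 9 + 5 + 4 = 18 ≤ 21, throughput 12 + 13 + 14 = 39.
Best is node-D, node-B, node-C, and node-K with total throughput 45.

45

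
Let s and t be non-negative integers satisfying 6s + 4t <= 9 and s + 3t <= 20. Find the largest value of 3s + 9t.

Relaxing integrality, the LP optimum is 20.25 at (s,t) = (0, 2.25), which is not an integer point.
(s,t)=(0,2): 6·0+4·2=8≤9, 1·0+3·2=6≤20, objective 18.
(s,t)=(0,1): 6·0+4·1=4≤9, 1·0+3·1=3≤20, objective 9.
No feasible integer point exceeds 18.

18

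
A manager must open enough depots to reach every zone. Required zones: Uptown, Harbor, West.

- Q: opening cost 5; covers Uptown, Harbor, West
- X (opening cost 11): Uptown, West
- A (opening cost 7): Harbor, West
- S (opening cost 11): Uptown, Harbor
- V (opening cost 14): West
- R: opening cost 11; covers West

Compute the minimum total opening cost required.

Q alone covers Uptown, Harbor, West — every zone.
Total opening cost: 5.

5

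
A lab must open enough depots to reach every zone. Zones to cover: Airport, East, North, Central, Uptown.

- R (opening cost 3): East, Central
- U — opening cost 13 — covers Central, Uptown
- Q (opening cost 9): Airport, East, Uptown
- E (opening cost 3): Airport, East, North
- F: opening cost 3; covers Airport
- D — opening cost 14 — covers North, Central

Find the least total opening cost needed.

15

Choose R, Q, and E: together they cover Airport, East, North, Central, Uptown — every zone.
Total opening cost: 3 + 9 + 3 = 15.
No cover costs less than 15.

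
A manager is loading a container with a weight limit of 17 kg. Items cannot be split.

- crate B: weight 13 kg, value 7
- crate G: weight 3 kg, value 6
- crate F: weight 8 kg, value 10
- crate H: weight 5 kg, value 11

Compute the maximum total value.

27

crate G + crate H: weight 3 + 5 = 8 ≤ 17, value 6 + 11 = 17.
crate G + crate F + crate H: weight 3 + 8 + 5 = 16 ≤ 17, value 6 + 10 + 11 = 27.
crate F + crate H: weight 8 + 5 = 13 ≤ 17, value 10 + 11 = 21.
Best is crate G, crate F, and crate H with total value 27.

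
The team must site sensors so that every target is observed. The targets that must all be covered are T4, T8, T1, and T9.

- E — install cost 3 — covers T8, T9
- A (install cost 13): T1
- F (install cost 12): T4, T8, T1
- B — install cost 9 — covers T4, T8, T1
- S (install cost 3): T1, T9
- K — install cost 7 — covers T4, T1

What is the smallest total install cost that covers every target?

10

This is an integer covering problem.
The greedy cost-per-new-target heuristic would pick E, S, and K for 13, but a cheaper cover exists.
Choose E and K: together they cover T4, T8, T1, T9 — every target.
Total install cost: 3 + 7 = 10.
No cover costs less than 10.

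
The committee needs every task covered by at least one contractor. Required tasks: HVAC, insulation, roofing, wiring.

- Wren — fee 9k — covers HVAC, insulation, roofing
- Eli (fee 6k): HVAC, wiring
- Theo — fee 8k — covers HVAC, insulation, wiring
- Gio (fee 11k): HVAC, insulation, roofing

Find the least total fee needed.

15

This is an integer covering problem.
Choose Wren and Eli: together they cover HVAC, insulation, roofing, wiring — every task.
Total fee: 9 + 6 = 15.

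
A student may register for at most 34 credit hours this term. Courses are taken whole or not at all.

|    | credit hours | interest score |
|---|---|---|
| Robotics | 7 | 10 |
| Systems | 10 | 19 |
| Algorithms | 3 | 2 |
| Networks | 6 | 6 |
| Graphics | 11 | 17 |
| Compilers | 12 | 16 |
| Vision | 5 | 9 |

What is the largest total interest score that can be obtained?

55

Allowing fractional choices, the relaxed optimum would be about 56.3, but courses are indivisible.
Robotics + Systems + Graphics + Vision: credit hours 7 + 10 + 11 + 5 = 33 ≤ 34, interest score 10 + 19 + 17 + 9 = 55.
Robotics + Systems + Compilers + Vision: credit hours 7 + 10 + 12 + 5 = 34 ≤ 34, interest score 10 + 19 + 16 + 9 = 54.
Best is Robotics, Systems, Graphics, and Vision with total interest score 55.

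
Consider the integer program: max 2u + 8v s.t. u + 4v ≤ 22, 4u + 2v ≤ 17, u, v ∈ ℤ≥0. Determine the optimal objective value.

The continuous relaxation peaks at (0, 5.5) with value 44.00; rounding to a feasible lattice point costs some objective.
(u,v)=(1,5): 1·1+4·5=21≤22, 4·1+2·5=14≤17, objective 42.
(u,v)=(0,5): 1·0+4·5=20≤22, 4·0+2·5=10≤17, objective 40.
(u,v)=(2,4): 1·2+4·4=18≤22, 4·2+2·4=16≤17, objective 36.
No feasible integer point exceeds 42.

42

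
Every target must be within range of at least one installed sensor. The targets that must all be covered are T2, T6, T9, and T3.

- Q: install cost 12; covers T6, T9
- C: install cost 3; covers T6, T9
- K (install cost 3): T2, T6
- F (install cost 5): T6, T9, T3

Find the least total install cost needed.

The greedy cost-per-new-target heuristic would pick C, K, and F for 11, but a cheaper cover exists.
Choose K and F: together they cover T2, T6, T9, T3 — every target.
Total install cost: 3 + 5 = 8.
No cover costs less than 8.

8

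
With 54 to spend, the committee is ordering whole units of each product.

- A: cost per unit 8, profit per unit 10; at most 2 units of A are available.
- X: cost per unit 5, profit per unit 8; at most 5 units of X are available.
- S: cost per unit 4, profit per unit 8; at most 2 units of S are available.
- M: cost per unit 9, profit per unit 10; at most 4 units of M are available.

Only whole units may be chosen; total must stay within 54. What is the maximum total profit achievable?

78

This is a bounded integer knapsack.
S has the best ratio (8/4); taking only S gives at most 2×8 = 16 (stopped by the supply cap of 2).
Mixing does better — 1×A, 4×X, 2×S, and 2×M: cost 54 ≤ 54, profit 1·10 + 4·8 + 2·8 + 2·10 = 78.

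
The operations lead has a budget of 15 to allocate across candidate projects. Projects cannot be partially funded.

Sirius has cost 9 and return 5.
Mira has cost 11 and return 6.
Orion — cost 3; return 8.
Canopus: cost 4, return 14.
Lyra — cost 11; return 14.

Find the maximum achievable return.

28

This is an integer program with binary decision variables.
Orion + Canopus: cost 3 + 4 = 7 ≤ 15, return 8 + 14 = 22.
Orion + Lyra: cost 3 + 11 = 14 ≤ 15, return 8 + 14 = 22.
Canopus + Lyra: cost 4 + 11 = 15 ≤ 15, return 14 + 14 = 28.
Best is Canopus and Lyra with total return 28.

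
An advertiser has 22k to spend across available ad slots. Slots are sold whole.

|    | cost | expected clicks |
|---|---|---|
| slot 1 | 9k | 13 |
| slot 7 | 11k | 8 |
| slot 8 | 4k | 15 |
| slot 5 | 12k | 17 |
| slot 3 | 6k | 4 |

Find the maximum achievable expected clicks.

36

This is a 0-1 knapsack instance.
slot 8 + slot 5 + slot 3: cost 4 + 12 + 6 = 22 ≤ 22, expected clicks 15 + 17 + 4 = 36.
slot 8 + slot 5: cost 4 + 12 = 16 ≤ 22, expected clicks 15 + 17 = 32.
slot 1 + slot 8 + slot 3: cost 9 + 4 + 6 = 19 ≤ 22, expected clicks 13 + 15 + 4 = 32.
Best is slot 8, slot 5, and slot 3 with total expected clicks 36.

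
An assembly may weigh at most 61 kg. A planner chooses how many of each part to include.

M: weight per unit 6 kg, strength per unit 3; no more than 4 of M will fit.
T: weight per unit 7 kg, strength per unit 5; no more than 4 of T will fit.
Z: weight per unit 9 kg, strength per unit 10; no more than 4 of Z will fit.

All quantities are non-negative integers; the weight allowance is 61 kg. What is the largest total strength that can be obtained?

55

3×T and 4×Z: weight 57 ≤ 61, strength 3·5 + 4·10 = 55.
3×M, 1×T, and 4×Z: weight 61 ≤ 61, strength 3·3 + 1·5 + 4·10 = 54.
Best is 55.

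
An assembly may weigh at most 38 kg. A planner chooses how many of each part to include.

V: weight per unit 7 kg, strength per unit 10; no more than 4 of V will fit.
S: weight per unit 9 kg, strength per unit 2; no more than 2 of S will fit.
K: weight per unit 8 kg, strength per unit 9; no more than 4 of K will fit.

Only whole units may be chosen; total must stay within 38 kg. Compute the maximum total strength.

4×V and 1×K: weight 36 ≤ 38, strength 4·10 + 1·9 = 49.
3×V and 2×K: weight 37 ≤ 38, strength 3·10 + 2·9 = 48.
Best is 49.

49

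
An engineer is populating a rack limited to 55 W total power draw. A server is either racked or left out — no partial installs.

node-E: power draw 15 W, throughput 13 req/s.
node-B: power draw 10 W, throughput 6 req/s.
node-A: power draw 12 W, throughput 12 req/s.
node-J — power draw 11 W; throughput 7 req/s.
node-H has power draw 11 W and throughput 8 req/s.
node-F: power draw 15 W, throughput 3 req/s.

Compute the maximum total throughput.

Take node-E, node-A, node-J, and node-H: power draw 15 + 12 + 11 + 11 = 49 ≤ 55, throughput 13 + 12 + 7 + 8 = 40.
No other feasible combination does better.

40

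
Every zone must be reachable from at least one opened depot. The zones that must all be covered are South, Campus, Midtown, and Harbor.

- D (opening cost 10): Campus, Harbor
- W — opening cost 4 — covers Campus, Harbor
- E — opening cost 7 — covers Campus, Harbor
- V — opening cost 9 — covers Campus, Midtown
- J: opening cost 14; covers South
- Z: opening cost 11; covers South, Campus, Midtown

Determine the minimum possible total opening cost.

This is an integer covering problem.
Choose W and Z: together they cover South, Campus, Midtown, Harbor — every zone.
Total opening cost: 4 + 11 = 15.
No cover costs less than 15.

15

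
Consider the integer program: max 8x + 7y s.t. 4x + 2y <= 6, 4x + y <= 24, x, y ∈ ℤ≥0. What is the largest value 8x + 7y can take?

21

(x,y)=(0,3): 4·0+2·3=6≤6, 4·0+1·3=3≤24, objective 21.
(x,y)=(0,2): 4·0+2·2=4≤6, 4·0+1·2=2≤24, objective 14.
The best lattice point is (0,3), giving 21.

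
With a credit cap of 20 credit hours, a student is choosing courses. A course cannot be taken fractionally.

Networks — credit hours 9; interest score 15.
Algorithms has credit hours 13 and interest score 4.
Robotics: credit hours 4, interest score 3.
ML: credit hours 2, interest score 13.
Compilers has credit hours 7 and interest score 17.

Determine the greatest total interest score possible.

Networks + ML + Compilers: credit hours 9 + 2 + 7 = 18 ≤ 20, interest score 15 + 13 + 17 = 45.
Networks + Robotics + Compilers: credit hours 9 + 4 + 7 = 20 ≤ 20, interest score 15 + 3 + 17 = 35.
Best is Networks, ML, and Compilers with total interest score 45.

45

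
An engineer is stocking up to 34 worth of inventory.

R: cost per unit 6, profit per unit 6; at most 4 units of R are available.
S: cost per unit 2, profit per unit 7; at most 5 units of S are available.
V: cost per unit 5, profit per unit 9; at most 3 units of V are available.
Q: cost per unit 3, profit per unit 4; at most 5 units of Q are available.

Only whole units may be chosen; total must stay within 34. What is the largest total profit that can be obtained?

S has the best ratio (7/2); taking only S gives at most 5×7 = 35 (stopped by the supply cap of 5).
Mixing does better — 5×S, 3×V, and 3×Q: cost 34 ≤ 34, profit 5·7 + 3·9 + 3·4 = 74.

74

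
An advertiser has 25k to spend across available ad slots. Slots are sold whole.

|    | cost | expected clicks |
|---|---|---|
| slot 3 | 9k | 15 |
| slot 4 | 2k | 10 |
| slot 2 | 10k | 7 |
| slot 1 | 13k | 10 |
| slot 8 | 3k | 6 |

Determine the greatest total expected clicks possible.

Allowing fractional choices, the relaxed optimum would be about 39.5, but ad slots are indivisible.
slot 3 + slot 4 + slot 2 + slot 8: cost 9 + 2 + 10 + 3 = 24 ≤ 25, expected clicks 15 + 10 + 7 + 6 = 38.
slot 3 + slot 4 + slot 2: cost 9 + 2 + 10 = 21 ≤ 25, expected clicks 15 + 10 + 7 = 32.
slot 3 + slot 4 + slot 1: cost 9 + 2 + 13 = 24 ≤ 25, expected clicks 15 + 10 + 10 = 35.
Best is slot 3, slot 4, slot 2, and slot 8 with total expected clicks 38.

38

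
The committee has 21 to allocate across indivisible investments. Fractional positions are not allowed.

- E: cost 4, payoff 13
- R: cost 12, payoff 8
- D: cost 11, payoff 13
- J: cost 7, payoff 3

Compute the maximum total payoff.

26

This is an integer program with binary decision variables.
Allowing fractional choices, the relaxed optimum would be about 30.0, but investments are indivisible.
E + R: cost 4 + 12 = 16 ≤ 21, payoff 13 + 8 = 21.
E + D: cost 4 + 11 = 15 ≤ 21, payoff 13 + 13 = 26.
Best is E and D with total payoff 26.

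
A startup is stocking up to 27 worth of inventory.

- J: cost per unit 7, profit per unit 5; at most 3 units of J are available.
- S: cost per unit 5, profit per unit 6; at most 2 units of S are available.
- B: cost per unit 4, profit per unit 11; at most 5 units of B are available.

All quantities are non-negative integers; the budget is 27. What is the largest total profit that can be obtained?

61

Take 1×S and 5×B: cost 25 ≤ 27, profit 1·6 + 5·11 = 61.
B has the best ratio (11/4) and is taken to its limit of 5; remaining capacity is filled optimally with the others.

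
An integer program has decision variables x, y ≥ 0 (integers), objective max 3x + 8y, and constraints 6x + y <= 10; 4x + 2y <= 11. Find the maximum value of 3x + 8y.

40

(x,y)=(0,5): 6·0+1·5=5≤10, 4·0+2·5=10≤11, objective 40.
(x,y)=(0,4): 6·0+1·4=4≤10, 4·0+2·4=8≤11, objective 32.
Maximum is 40 at (x,y)=(0,5).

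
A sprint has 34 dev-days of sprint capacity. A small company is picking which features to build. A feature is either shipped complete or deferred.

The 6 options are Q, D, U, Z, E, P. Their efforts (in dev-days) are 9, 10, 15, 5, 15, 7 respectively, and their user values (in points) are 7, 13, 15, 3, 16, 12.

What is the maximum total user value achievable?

D + E + P: effort 10 + 15 + 7 = 32 ≤ 34, user value 13 + 16 + 12 = 41.
D + U + P: effort 10 + 15 + 7 = 32 ≤ 34, user value 13 + 15 + 12 = 40.
Q + D + E: effort 9 + 10 + 15 = 34 ≤ 34, user value 7 + 13 + 16 = 36.
Best is D, E, and P with total user value 41.

41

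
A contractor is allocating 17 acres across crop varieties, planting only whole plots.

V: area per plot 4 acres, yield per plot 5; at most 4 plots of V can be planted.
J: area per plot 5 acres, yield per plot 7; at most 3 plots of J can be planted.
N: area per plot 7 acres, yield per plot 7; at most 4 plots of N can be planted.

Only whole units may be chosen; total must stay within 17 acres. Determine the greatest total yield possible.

22

This is a bounded integer knapsack.
2×J and 1×N: area 17 ≤ 17, yield 2·7 + 1·7 = 21.
3×V and 1×J: area 17 ≤ 17, yield 3·5 + 1·7 = 22.
Best is 22.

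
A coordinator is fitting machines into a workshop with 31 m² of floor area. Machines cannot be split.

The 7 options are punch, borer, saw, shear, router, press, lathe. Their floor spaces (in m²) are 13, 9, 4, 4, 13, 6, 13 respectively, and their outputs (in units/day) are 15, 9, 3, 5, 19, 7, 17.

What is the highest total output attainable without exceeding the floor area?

41

saw + router + lathe: floor space 4 + 13 + 13 = 30 ≤ 31, output 3 + 19 + 17 = 39.
punch + shear + router: floor space 13 + 4 + 13 = 30 ≤ 31, output 15 + 5 + 19 = 39.
shear + router + lathe: floor space 4 + 13 + 13 = 30 ≤ 31, output 5 + 19 + 17 = 41.
Best is shear, router, and lathe with total output 41.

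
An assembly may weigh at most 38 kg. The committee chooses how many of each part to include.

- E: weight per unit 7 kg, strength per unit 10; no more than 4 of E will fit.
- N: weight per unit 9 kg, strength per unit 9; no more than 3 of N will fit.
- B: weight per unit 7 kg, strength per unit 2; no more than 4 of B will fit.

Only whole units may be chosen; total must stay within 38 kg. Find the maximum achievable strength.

4×E and 1×N: weight 37 ≤ 38, strength 4·10 + 1·9 = 49.
4×E and 1×B: weight 35 ≤ 38, strength 4·10 + 1·2 = 42.
Best is 49.

49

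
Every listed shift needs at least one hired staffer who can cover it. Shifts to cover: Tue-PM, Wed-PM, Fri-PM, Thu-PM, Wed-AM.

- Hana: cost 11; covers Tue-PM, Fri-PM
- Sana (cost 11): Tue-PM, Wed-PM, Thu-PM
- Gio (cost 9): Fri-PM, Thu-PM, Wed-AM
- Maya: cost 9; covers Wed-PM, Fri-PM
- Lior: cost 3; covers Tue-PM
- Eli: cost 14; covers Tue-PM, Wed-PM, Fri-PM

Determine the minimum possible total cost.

Choose Sana and Gio: together they cover Tue-PM, Wed-PM, Fri-PM, Thu-PM, Wed-AM — every shift.
Total cost: 11 + 9 = 20.

20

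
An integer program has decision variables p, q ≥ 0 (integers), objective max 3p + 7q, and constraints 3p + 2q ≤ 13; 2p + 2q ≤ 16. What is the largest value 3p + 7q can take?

Relaxing integrality, the LP optimum is 45.50 at (p,q) = (0, 6.5), which is not an integer point.
(p,q)=(0,6): 3·0+2·6=12≤13, 2·0+2·6=12≤16, objective 42.
(p,q)=(1,5): 3·1+2·5=13≤13, 2·1+2·5=12≤16, objective 38.
(p,q)=(0,5): 3·0+2·5=10≤13, 2·0+2·5=10≤16, objective 35.
No feasible integer point exceeds 42.

42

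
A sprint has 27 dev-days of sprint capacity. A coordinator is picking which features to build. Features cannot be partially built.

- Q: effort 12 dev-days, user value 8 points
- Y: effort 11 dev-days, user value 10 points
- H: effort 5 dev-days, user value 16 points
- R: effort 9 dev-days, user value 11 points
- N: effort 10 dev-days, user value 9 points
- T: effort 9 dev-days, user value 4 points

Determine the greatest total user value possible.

37

Take Y, H, and R: effort 11 + 5 + 9 = 25 ≤ 27, user value 10 + 16 + 11 = 37.
No other feasible combination does better.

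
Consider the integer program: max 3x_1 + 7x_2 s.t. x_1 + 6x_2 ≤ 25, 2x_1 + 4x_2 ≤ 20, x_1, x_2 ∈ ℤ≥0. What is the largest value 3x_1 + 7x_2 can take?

The continuous relaxation peaks at (2.5, 3.75) with value 33.75; rounding to a feasible lattice point costs some objective.
(x_1,x_2)=(4,3): 1·4+6·3=22≤25, 2·4+4·3=20≤20, objective 33.
(x_1,x_2)=(1,4): 1·1+6·4=25≤25, 2·1+4·4=18≤20, objective 31.
(x_1,x_2)=(3,3): 1·3+6·3=21≤25, 2·3+4·3=18≤20, objective 30.
The best lattice point is (4,3), giving 33.

33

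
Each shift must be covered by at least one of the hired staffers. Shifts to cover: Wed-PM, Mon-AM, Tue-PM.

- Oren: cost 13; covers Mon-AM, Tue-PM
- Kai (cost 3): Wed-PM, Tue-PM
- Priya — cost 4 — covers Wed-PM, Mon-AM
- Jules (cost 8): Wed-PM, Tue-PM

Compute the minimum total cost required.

7

This is an integer covering problem.
Choose Kai and Priya: together they cover Wed-PM, Mon-AM, Tue-PM — every shift.
Total cost: 3 + 4 = 7.
No cover costs less than 7.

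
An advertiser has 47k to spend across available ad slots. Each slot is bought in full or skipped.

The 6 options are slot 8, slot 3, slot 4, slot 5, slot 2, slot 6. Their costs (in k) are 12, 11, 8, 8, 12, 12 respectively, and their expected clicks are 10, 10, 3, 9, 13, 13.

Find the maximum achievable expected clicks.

46

Allowing fractional choices, the relaxed optimum would be about 48.3, but ad slots are indivisible.
slot 8 + slot 3 + slot 2 + slot 6: cost 12 + 11 + 12 + 12 = 47 ≤ 47, expected clicks 10 + 10 + 13 + 13 = 46.
slot 3 + slot 5 + slot 2 + slot 6: cost 11 + 8 + 12 + 12 = 43 ≤ 47, expected clicks 10 + 9 + 13 + 13 = 45.
Best is slot 8, slot 3, slot 2, and slot 6 with total expected clicks 46.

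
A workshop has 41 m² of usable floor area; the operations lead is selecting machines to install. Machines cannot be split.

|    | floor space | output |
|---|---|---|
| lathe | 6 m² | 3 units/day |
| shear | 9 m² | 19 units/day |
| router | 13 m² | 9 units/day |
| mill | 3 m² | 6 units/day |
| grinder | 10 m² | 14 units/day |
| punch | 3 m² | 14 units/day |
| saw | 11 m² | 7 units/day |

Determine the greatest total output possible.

Allowing fractional choices, the relaxed optimum would be about 63.9, but machines are indivisible.
shear + mill + grinder + punch + saw: floor space 9 + 3 + 10 + 3 + 11 = 36 ≤ 41, output 19 + 6 + 14 + 14 + 7 = 60.
lathe + shear + router + grinder + punch: floor space 6 + 9 + 13 + 10 + 3 = 41 ≤ 41, output 3 + 19 + 9 + 14 + 14 = 59.
shear + router + mill + grinder + punch: floor space 9 + 13 + 3 + 10 + 3 = 38 ≤ 41, output 19 + 9 + 6 + 14 + 14 = 62.
Best is shear, router, mill, grinder, and punch with total output 62.

62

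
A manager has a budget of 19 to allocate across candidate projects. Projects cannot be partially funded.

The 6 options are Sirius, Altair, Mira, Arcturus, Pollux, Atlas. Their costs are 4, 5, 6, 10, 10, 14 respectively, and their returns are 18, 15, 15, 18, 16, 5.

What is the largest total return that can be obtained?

Treat it as a binary knapsack problem.
Sirius + Altair + Mira: cost 4 + 5 + 6 = 15 ≤ 19, return 18 + 15 + 15 = 48.
Sirius + Altair + Pollux: cost 4 + 5 + 10 = 19 ≤ 19, return 18 + 15 + 16 = 49.
Sirius + Altair + Arcturus: cost 4 + 5 + 10 = 19 ≤ 19, return 18 + 15 + 18 = 51.
Best is Sirius, Altair, and Arcturus with total return 51.

51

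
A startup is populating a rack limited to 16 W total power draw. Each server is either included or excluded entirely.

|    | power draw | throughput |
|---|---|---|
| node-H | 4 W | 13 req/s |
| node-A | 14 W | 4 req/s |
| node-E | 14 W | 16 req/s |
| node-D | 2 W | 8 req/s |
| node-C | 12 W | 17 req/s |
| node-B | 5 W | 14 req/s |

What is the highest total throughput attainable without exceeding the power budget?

35

node-H + node-B: power draw 4 + 5 = 9 ≤ 16, throughput 13 + 14 = 27.
node-H + node-C: power draw 4 + 12 = 16 ≤ 16, throughput 13 + 17 = 30.
node-H + node-D + node-B: power draw 4 + 2 + 5 = 11 ≤ 16, throughput 13 + 8 + 14 = 35.
Best is node-H, node-D, and node-B with total throughput 35.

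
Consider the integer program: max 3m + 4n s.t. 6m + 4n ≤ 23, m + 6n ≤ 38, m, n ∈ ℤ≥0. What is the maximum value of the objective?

Relaxing integrality, the LP optimum is 23.00 at (m,n) = (0, 5.75), which is not an integer point.
(m,n)=(0,5): 6·0+4·5=20≤23, 1·0+6·5=30≤38, objective 20.
(m,n)=(1,4): 6·1+4·4=22≤23, 1·1+6·4=25≤38, objective 19.
(m,n)=(0,4): 6·0+4·4=16≤23, 1·0+6·4=24≤38, objective 16.
The best lattice point is (0,5), giving 20.

20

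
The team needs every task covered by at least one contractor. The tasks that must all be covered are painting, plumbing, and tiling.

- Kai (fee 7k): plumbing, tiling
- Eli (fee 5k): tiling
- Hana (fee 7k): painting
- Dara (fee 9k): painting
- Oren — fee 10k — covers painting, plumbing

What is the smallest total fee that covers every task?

14

Choose Kai and Hana: together they cover painting, plumbing, tiling — every task.
Total fee: 7 + 7 = 14.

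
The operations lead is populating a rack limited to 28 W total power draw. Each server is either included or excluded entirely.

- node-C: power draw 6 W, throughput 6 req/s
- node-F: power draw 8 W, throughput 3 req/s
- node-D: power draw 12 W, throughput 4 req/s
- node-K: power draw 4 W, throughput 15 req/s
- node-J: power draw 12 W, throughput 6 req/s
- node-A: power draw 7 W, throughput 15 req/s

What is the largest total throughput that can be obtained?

39

Allowing fractional choices, the relaxed optimum would be about 41.5, but servers are indivisible.
node-C + node-F + node-K + node-A: power draw 6 + 8 + 4 + 7 = 25 ≤ 28, throughput 6 + 3 + 15 + 15 = 39.
node-C + node-K + node-A: power draw 6 + 4 + 7 = 17 ≤ 28, throughput 6 + 15 + 15 = 36.
Best is node-C, node-F, node-K, and node-A with total throughput 39.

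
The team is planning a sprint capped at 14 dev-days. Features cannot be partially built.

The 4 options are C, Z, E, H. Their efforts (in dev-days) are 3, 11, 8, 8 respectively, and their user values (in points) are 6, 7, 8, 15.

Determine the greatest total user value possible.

21

Allowing fractional choices, the relaxed optimum would be about 24.0, but features are indivisible.
C + H: effort 3 + 8 = 11 ≤ 14, user value 6 + 15 = 21.
H: effort 8 ≤ 14, user value 15.
C + E: effort 3 + 8 = 11 ≤ 14, user value 6 + 8 = 14.
Best is C and H with total user value 21.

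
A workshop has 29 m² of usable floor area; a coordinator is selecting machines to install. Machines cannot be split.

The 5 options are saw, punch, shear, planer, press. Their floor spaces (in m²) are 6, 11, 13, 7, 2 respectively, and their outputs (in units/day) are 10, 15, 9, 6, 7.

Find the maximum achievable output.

38

Allowing fractional choices, the relaxed optimum would be about 40.1, but machines are indivisible.
saw + punch + planer + press: floor space 6 + 11 + 7 + 2 = 26 ≤ 29, output 10 + 15 + 6 + 7 = 38.
saw + punch + press: floor space 6 + 11 + 2 = 19 ≤ 29, output 10 + 15 + 7 = 32.
saw + shear + planer + press: floor space 6 + 13 + 7 + 2 = 28 ≤ 29, output 10 + 9 + 6 + 7 = 32.
Best is saw, punch, planer, and press with total output 38.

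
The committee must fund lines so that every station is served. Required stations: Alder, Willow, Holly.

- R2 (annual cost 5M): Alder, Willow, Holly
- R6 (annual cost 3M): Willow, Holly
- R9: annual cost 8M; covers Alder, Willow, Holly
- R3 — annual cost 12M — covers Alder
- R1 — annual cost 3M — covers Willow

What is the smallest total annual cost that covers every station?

The greedy cost-per-new-station heuristic would pick R6 and R2 for 8, but a cheaper cover exists.
R2 alone covers Alder, Willow, Holly — every station.
Total annual cost: 5.
No cover costs less than 5.

5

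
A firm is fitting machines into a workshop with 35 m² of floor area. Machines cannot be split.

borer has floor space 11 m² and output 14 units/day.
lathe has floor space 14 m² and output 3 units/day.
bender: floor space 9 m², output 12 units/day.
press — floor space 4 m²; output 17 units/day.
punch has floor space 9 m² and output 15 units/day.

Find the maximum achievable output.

58

borer + bender + press + punch: floor space 11 + 9 + 4 + 9 = 33 ≤ 35, output 14 + 12 + 17 + 15 = 58.
borer + press + punch: floor space 11 + 4 + 9 = 24 ≤ 35, output 14 + 17 + 15 = 46.
bender + press + punch: floor space 9 + 4 + 9 = 22 ≤ 35, output 12 + 17 + 15 = 44.
Best is borer, bender, press, and punch with total output 58.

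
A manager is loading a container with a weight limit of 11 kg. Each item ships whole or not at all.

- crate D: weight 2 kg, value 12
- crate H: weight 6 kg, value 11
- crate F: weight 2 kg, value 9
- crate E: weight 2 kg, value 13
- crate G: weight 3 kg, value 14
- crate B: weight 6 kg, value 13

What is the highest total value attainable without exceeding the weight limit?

Treat it as a binary knapsack problem.
Take crate D, crate F, crate E, and crate G: weight 2 + 2 + 2 + 3 = 9 ≤ 11, value 12 + 9 + 13 + 14 = 48.
No other feasible combination does better.

48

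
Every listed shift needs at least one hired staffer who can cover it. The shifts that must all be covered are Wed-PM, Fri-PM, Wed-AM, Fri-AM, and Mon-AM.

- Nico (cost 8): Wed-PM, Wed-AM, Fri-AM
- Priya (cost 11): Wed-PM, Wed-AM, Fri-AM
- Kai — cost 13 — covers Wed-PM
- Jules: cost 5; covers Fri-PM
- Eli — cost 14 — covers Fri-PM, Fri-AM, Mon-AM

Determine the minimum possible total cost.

22

This is a weighted set-cover instance.
The greedy cost-per-new-shift heuristic would pick Nico, Jules, and Eli for 27, but a cheaper cover exists.
Choose Nico and Eli: together they cover Wed-PM, Fri-PM, Wed-AM, Fri-AM, Mon-AM — every shift.
Total cost: 8 + 14 = 22.
No cover costs less than 22.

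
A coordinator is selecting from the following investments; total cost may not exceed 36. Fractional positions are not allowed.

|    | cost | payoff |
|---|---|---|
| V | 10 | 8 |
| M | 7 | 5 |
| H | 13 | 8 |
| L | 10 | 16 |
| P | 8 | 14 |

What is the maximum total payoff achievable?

Allowing fractional choices, the relaxed optimum would be about 43.6, but investments are indivisible.
V + L + P: cost 10 + 10 + 8 = 28 ≤ 36, payoff 8 + 16 + 14 = 38.
V + M + L + P: cost 10 + 7 + 10 + 8 = 35 ≤ 36, payoff 8 + 5 + 16 + 14 = 43.
Best is V, M, L, and P with total payoff 43.

43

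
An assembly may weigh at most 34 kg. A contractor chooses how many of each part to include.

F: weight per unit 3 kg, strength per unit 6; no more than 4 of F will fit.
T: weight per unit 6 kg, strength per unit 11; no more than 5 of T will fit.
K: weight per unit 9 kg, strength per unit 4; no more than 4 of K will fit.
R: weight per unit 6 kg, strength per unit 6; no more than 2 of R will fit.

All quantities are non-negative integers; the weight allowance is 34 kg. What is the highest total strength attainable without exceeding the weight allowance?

This is a bounded integer knapsack.
F has the best ratio (6/3); taking only F gives at most 4×6 = 24 (stopped by the supply cap of 4).
Mixing does better — 3×F and 4×T: weight 33 ≤ 34, strength 3·6 + 4·11 = 62.

62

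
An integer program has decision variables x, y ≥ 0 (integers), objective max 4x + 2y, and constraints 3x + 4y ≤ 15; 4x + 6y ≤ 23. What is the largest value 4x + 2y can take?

(x,y)=(5,0) is feasible, giving 20.
(x,y)=(4,0) is feasible, giving 16.
Maximum is 20 at (x,y)=(5,0).

20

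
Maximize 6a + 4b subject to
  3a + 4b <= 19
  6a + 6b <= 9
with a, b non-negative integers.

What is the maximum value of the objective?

Relaxing integrality, the LP optimum is 9.00 at (a,b) = (1.5, 0), which is not an integer point.
(a,b)=(1,0): 3·1+4·0=3≤19, 6·1+6·0=6≤9, objective 6.
(a,b)=(0,1): 3·0+4·1=4≤19, 6·0+6·1=6≤9, objective 4.
(a,b)=(0,0): 3·0+4·0=0≤19, 6·0+6·0=0≤9, objective 0.
Maximum is 6 at (a,b)=(1,0).

6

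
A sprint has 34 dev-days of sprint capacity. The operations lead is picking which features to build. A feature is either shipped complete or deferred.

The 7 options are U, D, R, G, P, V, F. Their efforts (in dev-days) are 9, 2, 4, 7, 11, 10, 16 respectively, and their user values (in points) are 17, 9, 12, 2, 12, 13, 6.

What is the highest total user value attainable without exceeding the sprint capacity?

54

U + D + R + G + P: effort 9 + 2 + 4 + 7 + 11 = 33 ≤ 34, user value 17 + 9 + 12 + 2 + 12 = 52.
U + D + R + G + V: effort 9 + 2 + 4 + 7 + 10 = 32 ≤ 34, user value 17 + 9 + 12 + 2 + 13 = 53.
U + R + P + V: effort 9 + 4 + 11 + 10 = 34 ≤ 34, user value 17 + 12 + 12 + 13 = 54.
Best is U, R, P, and V with total user value 54.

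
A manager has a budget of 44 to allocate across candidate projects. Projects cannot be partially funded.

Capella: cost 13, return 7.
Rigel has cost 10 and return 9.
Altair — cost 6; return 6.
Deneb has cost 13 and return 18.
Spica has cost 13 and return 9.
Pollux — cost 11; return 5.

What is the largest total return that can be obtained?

42

This is an integer program with binary decision variables.
Take Rigel, Altair, Deneb, and Spica: cost 10 + 6 + 13 + 13 = 42 ≤ 44, return 9 + 6 + 18 + 9 = 42.
No other feasible combination does better.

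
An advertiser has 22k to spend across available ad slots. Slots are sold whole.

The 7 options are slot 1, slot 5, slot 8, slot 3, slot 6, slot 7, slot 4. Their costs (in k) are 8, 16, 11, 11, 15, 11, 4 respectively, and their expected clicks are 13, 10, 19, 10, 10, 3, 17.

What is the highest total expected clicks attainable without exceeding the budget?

36

Allowing fractional choices, the relaxed optimum would be about 47.4, but ad slots are indivisible.
slot 8 + slot 4: cost 11 + 4 = 15 ≤ 22, expected clicks 19 + 17 = 36.
slot 1 + slot 4: cost 8 + 4 = 12 ≤ 22, expected clicks 13 + 17 = 30.
slot 1 + slot 8: cost 8 + 11 = 19 ≤ 22, expected clicks 13 + 19 = 32.
Best is slot 8 and slot 4 with total expected clicks 36.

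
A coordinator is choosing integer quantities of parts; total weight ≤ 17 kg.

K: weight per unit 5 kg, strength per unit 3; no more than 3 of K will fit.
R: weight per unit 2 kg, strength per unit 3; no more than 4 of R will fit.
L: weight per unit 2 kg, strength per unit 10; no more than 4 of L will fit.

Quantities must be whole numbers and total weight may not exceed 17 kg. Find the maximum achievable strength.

52

4×R and 4×L: weight 16 ≤ 17, strength 4·3 + 4·10 = 52.
3×R and 4×L: weight 14 ≤ 17, strength 3·3 + 4·10 = 49.
Best is 52.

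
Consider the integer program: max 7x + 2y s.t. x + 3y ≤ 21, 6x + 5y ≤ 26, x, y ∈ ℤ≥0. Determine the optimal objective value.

Relaxing integrality, the LP optimum is 30.33 at (x,y) = (4.33, 0), which is not an integer point.
(x,y)=(4,0): 1·4+3·0=4≤21, 6·4+5·0=24≤26, objective 28.
(x,y)=(3,1): 1·3+3·1=6≤21, 6·3+5·1=23≤26, objective 23.
(x,y)=(3,0): 1·3+3·0=3≤21, 6·3+5·0=18≤26, objective 21.
Maximum is 28 at (x,y)=(4,0).

28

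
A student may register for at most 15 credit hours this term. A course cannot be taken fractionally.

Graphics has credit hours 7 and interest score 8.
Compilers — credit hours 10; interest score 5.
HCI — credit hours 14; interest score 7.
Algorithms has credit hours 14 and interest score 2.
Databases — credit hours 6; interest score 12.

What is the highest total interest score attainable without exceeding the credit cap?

20

Allowing fractional choices, the relaxed optimum would be about 21.0, but courses are indivisible.
Databases: credit hours 6 ≤ 15, interest score 12.
Graphics: credit hours 7 ≤ 15, interest score 8.
Graphics + Databases: credit hours 7 + 6 = 13 ≤ 15, interest score 8 + 12 = 20.
Best is Graphics and Databases with total interest score 20.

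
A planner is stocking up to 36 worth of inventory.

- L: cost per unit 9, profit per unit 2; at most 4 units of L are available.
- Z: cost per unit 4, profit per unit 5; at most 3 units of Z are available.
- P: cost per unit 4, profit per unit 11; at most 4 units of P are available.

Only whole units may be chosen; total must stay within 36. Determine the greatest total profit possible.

59

P has the best ratio (11/4); taking only P gives at most 4×11 = 44 (stopped by the supply cap of 4).
Mixing does better — 3×Z and 4×P: cost 28 ≤ 36, profit 3·5 + 4·11 = 59.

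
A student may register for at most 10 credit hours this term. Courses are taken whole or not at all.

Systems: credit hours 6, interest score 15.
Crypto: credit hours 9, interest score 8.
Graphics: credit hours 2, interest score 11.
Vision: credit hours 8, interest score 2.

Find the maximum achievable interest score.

26

Treat it as a binary knapsack problem.
Allowing fractional choices, the relaxed optimum would be about 27.8, but courses are indivisible.
Systems + Graphics: credit hours 6 + 2 = 8 ≤ 10, interest score 15 + 11 = 26.
Systems: credit hours 6 ≤ 10, interest score 15.
Best is Systems and Graphics with total interest score 26.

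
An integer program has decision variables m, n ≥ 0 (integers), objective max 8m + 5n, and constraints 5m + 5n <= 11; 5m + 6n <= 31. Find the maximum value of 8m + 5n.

16

(m,n)=(2,0): 5·2+5·0=10≤11, 5·2+6·0=10≤31, objective 16.
(m,n)=(1,1): 5·1+5·1=10≤11, 5·1+6·1=11≤31, objective 13.
(m,n)=(1,0): 5·1+5·0=5≤11, 5·1+6·0=5≤31, objective 8.
Maximum is 16 at (m,n)=(2,0).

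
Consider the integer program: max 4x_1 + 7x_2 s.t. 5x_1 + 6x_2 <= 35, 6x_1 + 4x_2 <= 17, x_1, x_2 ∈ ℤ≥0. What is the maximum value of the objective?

The continuous relaxation peaks at (0, 4.25) with value 29.75; rounding to a feasible lattice point costs some objective.
(x_1,x_2)=(0,4): 5·0+6·4=24≤35, 6·0+4·4=16≤17, objective 28.
(x_1,x_2)=(0,3): 5·0+6·3=18≤35, 6·0+4·3=12≤17, objective 21.
The best lattice point is (0,4), giving 28.

28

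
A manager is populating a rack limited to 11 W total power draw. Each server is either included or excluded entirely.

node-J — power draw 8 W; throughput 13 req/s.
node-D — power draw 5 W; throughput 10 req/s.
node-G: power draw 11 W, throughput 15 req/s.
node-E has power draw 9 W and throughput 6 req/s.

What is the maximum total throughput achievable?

15

Take node-G: power draw 11 ≤ 11, throughput 15.
No other feasible combination does better.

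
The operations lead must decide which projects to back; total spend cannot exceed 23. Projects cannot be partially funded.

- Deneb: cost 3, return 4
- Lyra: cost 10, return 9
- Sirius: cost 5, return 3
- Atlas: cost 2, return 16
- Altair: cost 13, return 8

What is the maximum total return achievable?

Allowing fractional choices, the relaxed optimum would be about 33.9, but projects are indivisible.
Deneb + Lyra + Sirius + Atlas: cost 3 + 10 + 5 + 2 = 20 ≤ 23, return 4 + 9 + 3 + 16 = 32.
Deneb + Sirius + Atlas + Altair: cost 3 + 5 + 2 + 13 = 23 ≤ 23, return 4 + 3 + 16 + 8 = 31.
Deneb + Lyra + Atlas: cost 3 + 10 + 2 = 15 ≤ 23, return 4 + 9 + 16 = 29.
Best is Deneb, Lyra, Sirius, and Atlas with total return 32.

32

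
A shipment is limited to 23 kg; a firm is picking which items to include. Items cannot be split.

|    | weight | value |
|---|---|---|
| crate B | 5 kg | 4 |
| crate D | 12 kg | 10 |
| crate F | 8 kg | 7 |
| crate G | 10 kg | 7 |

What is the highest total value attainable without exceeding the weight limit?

Take crate B, crate F, and crate G: weight 5 + 8 + 10 = 23 ≤ 23, value 4 + 7 + 7 = 18.
No other feasible combination does better.

18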